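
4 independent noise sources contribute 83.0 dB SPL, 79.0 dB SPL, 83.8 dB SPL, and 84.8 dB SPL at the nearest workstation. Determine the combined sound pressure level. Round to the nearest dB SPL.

For uncorrelated sources the intensities add, so convert each level to linear form, sum, and take 10·log₁₀ of the total.
Σ 10^(L/10) = 10^(83.0/10) + 10^(79.0/10) + 10^(83.8/10) + 10^(84.8/10) = 8.208e+08.
L_total = 10·log₁₀(8.208e+08) = 89.14 dB SPL.

89 dB SPL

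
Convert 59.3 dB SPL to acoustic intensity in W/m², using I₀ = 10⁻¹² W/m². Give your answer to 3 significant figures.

I/I₀ = 10^(59.3/10) = 8.511e+05, so I = 8.511e+05 × 10⁻¹² W/m².

8.51e-07 W/m²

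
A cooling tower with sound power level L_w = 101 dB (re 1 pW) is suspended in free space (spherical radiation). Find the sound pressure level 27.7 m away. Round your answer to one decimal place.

61.2 dB

Free-field spherical radiation: L_p = L_w − 10·log₁₀(4π·r²), r = 27.7 m.
4π·r² = 9642 m², 10·log₁₀ of that is 39.842 dB.
L_p = 101 − 39.842 = 61.16 dB.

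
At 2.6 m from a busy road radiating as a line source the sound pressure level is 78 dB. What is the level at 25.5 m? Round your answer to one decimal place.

For a line source, L₂ = L₁ − 10·log₁₀(r₂/r₁).
L₂ = 78 − 10·log₁₀(25.5/2.6) = 78 − 9.916 = 68.08 dB.

68.1 dB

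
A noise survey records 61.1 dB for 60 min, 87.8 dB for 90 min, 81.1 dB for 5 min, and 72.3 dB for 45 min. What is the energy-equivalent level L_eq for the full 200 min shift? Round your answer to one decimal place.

84.4 dB

The energy average is taken in the linear domain: L_eq = 10·log₁₀[(Σ tᵢ·10^(Lᵢ/10))/T], T = 200 min.
Σ tᵢ·10^(Lᵢ/10) = 60·10^(61.1/10) + 90·10^(87.8/10) + 5·10^(81.1/10) + 45·10^(72.3/10) = 5.572e+10.
L_eq = 10·log₁₀(5.572e+10/200) = 84.45 dB.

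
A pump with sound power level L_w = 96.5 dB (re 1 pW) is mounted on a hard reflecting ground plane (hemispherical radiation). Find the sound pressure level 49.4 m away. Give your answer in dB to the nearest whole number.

55 dB

The power spreads over a hemisphere of area 2π·r², so L_p = L_w − 10·log₁₀(2π·r²).
2π·r² = 1.533e+04 m², 10·log₁₀ of that is 41.856 dB.
L_p = 96.5 − 41.856 = 54.64 dB.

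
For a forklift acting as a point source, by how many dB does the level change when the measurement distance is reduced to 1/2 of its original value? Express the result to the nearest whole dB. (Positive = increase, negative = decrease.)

Point-source spreading: ΔL = −20·log₁₀(r₂/r₁).
ΔL = −20·log₁₀(0.5) = +6.02 dB.

+6 dB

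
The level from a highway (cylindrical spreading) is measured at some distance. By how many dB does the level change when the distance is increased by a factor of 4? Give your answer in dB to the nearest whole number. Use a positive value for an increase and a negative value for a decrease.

With cylindrical spreading the level changes by −10·log₁₀(r₂/r₁).
ΔL = −10·log₁₀(4) = -6.02 dB.

-6 dB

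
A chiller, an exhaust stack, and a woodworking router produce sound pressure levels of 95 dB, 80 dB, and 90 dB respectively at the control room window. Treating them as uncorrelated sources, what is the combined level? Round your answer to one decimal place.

96.3 dB

For uncorrelated sources the intensities add, so convert each level to linear form, sum, and take 10·log₁₀ of the total.
Σ 10^(L/10) = 10^(95/10) + 10^(80/10) + 10^(90/10) = 4.262e+09.
L_total = 10·log₁₀(4.262e+09) = 96.30 dB.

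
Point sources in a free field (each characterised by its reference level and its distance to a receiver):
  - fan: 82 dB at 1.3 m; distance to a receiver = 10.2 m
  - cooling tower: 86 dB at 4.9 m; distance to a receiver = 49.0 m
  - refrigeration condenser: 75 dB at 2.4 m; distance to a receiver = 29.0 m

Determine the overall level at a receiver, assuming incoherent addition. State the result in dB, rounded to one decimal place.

Apply inverse-square spreading to bring every level to the receiver, then sum 10^(L/10).
fan: 82 − 20·log₁₀(10.2/1.3) = 82 − 17.89 = 64.11 dB.
cooling tower: 86 − 20·log₁₀(49.0/4.9) = 86 − 20.00 = 66.00 dB.
refrigeration condenser: 75 − 20·log₁₀(29.0/2.4) = 75 − 21.64 = 53.36 dB.
Σ 10^(L/10) = 6.772e+06 → L_total = 10·log₁₀(6.772e+06) = 68.31 dB.

68.3 dB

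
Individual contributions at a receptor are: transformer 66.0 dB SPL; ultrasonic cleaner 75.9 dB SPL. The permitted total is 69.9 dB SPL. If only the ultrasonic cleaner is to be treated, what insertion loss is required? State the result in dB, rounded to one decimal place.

Everything except the ultrasonic cleaner sums to 10^(66.0/10) = 3.981e+06 in linear terms, 66.00 dB SPL.
To meet 69.9 dB SPL overall, the treated ultrasonic cleaner may contribute at most 10^(69.9/10) − 3.981e+06 = 5.791e+06, i.e. 67.63 dB SPL.
So the ultrasonic cleaner must be reduced from 75.9 to 67.63 dB SPL: IL = 8.27 dB.

8.3 dB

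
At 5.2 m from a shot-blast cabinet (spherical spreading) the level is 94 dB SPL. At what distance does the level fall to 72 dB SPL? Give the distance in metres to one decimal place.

For a point source L₁ − L₂ = 20·log₁₀(r₂/r₁), so r₂ = r₁·10^((L₁−L₂)/20).
r₂ = 5.2·10^((94−72)/20) = 5.2·10^(22.0/20) = 65.46 m.

65.5 m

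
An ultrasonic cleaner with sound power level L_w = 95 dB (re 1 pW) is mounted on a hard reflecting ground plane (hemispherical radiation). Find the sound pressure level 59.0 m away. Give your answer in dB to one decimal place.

51.6 dB

The power spreads over a hemisphere of area 2π·r², so L_p = L_w − 10·log₁₀(2π·r²).
2π·r² = 2.187e+04 m², 10·log₁₀ of that is 43.399 dB.
L_p = 95 − 43.399 = 51.60 dB.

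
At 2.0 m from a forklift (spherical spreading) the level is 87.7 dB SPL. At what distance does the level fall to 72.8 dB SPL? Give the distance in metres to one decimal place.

11.1 m

For a point source L₁ − L₂ = 20·log₁₀(r₂/r₁), so r₂ = r₁·10^((L₁−L₂)/20).
r₂ = 2.0·10^((87.7−72.8)/20) = 2.0·10^(14.9/20) = 11.12 m.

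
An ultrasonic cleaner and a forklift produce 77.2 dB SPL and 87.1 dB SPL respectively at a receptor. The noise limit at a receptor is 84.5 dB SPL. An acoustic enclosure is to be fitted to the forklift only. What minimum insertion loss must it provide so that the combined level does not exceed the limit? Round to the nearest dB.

The untreated sources together contribute 10^(77.2/10) = 5.248e+07, i.e. 77.20 dB SPL.
The limit corresponds to 10^(84.5/10) = 2.818e+08; subtracting the fixed part leaves 2.294e+08 for the forklift, i.e. 83.61 dB SPL.
So the forklift must be reduced from 87.1 to 83.61 dB SPL: IL = 3.49 dB.

3 dB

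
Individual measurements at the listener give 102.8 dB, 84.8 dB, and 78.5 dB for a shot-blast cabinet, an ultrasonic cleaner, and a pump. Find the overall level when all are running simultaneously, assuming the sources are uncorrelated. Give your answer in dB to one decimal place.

102.9 dB

For uncorrelated sources the intensities add, so convert each level to linear form, sum, and take 10·log₁₀ of the total.
Σ 10^(L/10) = 10^(102.8/10) + 10^(84.8/10) + 10^(78.5/10) = 1.943e+10.
L_total = 10·log₁₀(1.943e+10) = 102.88 dB.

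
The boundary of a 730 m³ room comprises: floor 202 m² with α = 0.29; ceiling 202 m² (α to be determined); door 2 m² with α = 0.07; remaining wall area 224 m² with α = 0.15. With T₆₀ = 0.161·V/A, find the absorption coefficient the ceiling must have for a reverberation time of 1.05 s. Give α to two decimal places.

0.10

A = 0.161·V/T₆₀ = 0.161·730/1.05 = 111.93 m² sabins.
Absorption from the other surfaces = 202·0.29 + 2·0.07 + 224·0.15 = 92.32 m², so the ceiling must supply 19.61 m² over 202 m².
α = 19.61/202 = 0.097.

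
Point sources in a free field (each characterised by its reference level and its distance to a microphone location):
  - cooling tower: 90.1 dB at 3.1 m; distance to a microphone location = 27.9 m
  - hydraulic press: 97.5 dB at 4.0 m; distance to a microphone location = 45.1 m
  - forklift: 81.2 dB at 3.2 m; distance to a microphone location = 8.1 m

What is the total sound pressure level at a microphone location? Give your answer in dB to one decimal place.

First find each source's level at the receiver (point-source: −20·log₁₀(r/r_ref)), then combine on an intensity basis.
cooling tower: 90.1 − 20·log₁₀(27.9/3.1) = 90.1 − 19.08 = 71.02 dB.
hydraulic press: 97.5 − 20·log₁₀(45.1/4.0) = 97.5 − 21.04 = 76.46 dB.
forklift: 81.2 − 20·log₁₀(8.1/3.2) = 81.2 − 8.07 = 73.13 dB.
Σ 10^(L/10) = 7.744e+07 → L_total = 10·log₁₀(7.744e+07) = 78.89 dB.

78.9 dB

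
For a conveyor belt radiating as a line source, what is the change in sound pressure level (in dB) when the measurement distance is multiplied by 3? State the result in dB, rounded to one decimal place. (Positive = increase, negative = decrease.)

A line source loses 3 dB per doubling of distance; generally ΔL = −10·log₁₀(r₂/r₁).
ΔL = −10·log₁₀(3) = -4.77 dB.

-4.8 dB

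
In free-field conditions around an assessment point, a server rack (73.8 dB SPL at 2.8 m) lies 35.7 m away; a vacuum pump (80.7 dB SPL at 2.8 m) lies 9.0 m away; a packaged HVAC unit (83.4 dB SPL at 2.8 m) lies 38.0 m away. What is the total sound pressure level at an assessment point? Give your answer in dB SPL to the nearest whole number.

71 dB SPL

Apply inverse-square spreading to bring every level to the receiver, then sum 10^(L/10).
server rack: 73.8 − 20·log₁₀(35.7/2.8) = 73.8 − 22.11 = 51.69 dB SPL.
vacuum pump: 80.7 − 20·log₁₀(9.0/2.8) = 80.7 − 10.14 = 70.56 dB SPL.
packaged HVAC unit: 83.4 − 20·log₁₀(38.0/2.8) = 83.4 − 22.65 = 60.75 dB SPL.
Σ 10^(L/10) = 1.271e+07 → L_total = 10·log₁₀(1.271e+07) = 71.04 dB SPL.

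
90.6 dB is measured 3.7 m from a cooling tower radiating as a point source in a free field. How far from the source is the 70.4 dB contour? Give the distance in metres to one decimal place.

37.9 m

For a point source L₁ − L₂ = 20·log₁₀(r₂/r₁), so r₂ = r₁·10^((L₁−L₂)/20).
r₂ = 3.7·10^((90.6−70.4)/20) = 3.7·10^(20.2/20) = 37.86 m.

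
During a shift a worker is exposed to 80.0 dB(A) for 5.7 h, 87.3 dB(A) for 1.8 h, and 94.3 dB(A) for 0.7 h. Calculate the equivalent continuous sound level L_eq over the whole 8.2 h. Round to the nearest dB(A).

86 dB(A)

The energy average is taken in the linear domain: L_eq = 10·log₁₀[(Σ tᵢ·10^(Lᵢ/10))/T], T = 8.2 h.
Σ tᵢ·10^(Lᵢ/10) = 5.7·10^(80.0/10) + 1.8·10^(87.3/10) + 0.7·10^(94.3/10) = 3.421e+09.
L_eq = 10·log₁₀(3.421e+09/8.2) = 86.20 dB(A).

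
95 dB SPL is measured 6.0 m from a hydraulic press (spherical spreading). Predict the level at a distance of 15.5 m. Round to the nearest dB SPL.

Point-source attenuation: ΔL = 20·log₁₀(r₂/r₁) = 20·log₁₀(15.5/6.0) = 8.244 dB.
L₂ = 95 − 20·log₁₀(15.5/6.0) = 95 − 8.244 = 86.76 dB SPL.

87 dB SPL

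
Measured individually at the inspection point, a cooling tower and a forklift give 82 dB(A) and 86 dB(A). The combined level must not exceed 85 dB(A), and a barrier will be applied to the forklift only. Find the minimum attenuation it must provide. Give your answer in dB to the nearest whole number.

4 dB

Everything except the forklift sums to 10^(82/10) = 1.585e+08 in linear terms, 82.00 dB(A).
The limit corresponds to 10^(85/10) = 3.162e+08; subtracting the fixed part leaves 1.577e+08 for the forklift, i.e. 81.98 dB(A).
So the forklift must be reduced from 86 to 81.98 dB(A): IL = 4.02 dB.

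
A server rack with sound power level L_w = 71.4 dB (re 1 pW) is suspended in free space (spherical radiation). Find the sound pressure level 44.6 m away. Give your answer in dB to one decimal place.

L_p = L_w − 10·log₁₀(4π·r²) with r = 44.6 m.
4π·r² = 2.5e+04 m², 10·log₁₀ of that is 43.979 dB.
L_p = 71.4 − 43.979 = 27.42 dB.

27.4 dB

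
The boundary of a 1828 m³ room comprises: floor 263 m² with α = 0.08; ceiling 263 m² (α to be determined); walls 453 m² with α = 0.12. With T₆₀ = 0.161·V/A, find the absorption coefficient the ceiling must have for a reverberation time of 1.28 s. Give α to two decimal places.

A = 0.161·V/T₆₀ = 0.161·1828/1.28 = 229.93 m² sabins.
Absorption from the other surfaces = 263·0.08 + 453·0.12 = 75.40 m², so the ceiling must supply 154.53 m² over 263 m².
α = 154.53/263 = 0.588.

0.59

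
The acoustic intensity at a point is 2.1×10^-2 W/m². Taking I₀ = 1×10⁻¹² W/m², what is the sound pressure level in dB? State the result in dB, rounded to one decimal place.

Dividing by I₀ shifts the exponent by 12: I/I₀ = 2.1×10^10.
L = 10·(0.3222 + 10) = 103.22 dB.

103.2 dB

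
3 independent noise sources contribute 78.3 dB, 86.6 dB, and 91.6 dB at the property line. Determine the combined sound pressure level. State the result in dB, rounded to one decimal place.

92.9 dB

For uncorrelated sources the intensities add, so convert each level to linear form, sum, and take 10·log₁₀ of the total.
Σ 10^(L/10) = 10^(78.3/10) + 10^(86.6/10) + 10^(91.6/10) = 1.970e+09.
L_total = 10·log₁₀(1.970e+09) = 92.94 dB.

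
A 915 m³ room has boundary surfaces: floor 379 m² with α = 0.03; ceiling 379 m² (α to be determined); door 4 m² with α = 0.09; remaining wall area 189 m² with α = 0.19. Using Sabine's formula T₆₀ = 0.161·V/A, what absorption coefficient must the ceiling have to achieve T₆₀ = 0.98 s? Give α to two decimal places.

A = 0.161·V/T₆₀ = 0.161·915/0.98 = 150.32 m² sabins.
Absorption from the other surfaces = 379·0.03 + 4·0.09 + 189·0.19 = 47.64 m², so the ceiling must supply 102.68 m² over 379 m².
α = 102.68/379 = 0.271.

0.27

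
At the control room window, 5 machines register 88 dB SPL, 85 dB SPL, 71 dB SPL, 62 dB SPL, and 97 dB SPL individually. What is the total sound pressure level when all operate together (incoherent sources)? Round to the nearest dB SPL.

Incoherent sources combine by intensity addition: L_total = 10·log₁₀(Σ 10^(L_i/10)).
Σ 10^(L/10) = 10^(88/10) + 10^(85/10) + 10^(71/10) + 10^(62/10) + 10^(97/10) = 5.973e+09.
L_total = 10·log₁₀(5.973e+09) = 97.76 dB SPL.

98 dB SPL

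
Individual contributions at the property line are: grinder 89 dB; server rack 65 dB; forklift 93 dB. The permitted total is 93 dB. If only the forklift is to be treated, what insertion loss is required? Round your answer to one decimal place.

2.2 dB

The untreated sources together contribute 10^(89/10) + 10^(65/10) = 7.975e+08, i.e. 89.02 dB.
To meet 93 dB overall, the treated forklift may contribute at most 10^(93/10) − 7.975e+08 = 1.198e+09, i.e. 90.78 dB.
So the forklift must be reduced from 93 to 90.78 dB: IL = 2.22 dB.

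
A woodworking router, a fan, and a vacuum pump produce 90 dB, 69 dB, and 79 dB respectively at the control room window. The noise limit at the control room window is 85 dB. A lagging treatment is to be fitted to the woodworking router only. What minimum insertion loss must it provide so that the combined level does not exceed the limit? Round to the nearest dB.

6 dB

Fixed contribution from the other sources: Σ 10^(L/10) = 10^(69/10) + 10^(79/10) = 8.738e+07 (79.41 dB).
The limit corresponds to 10^(85/10) = 3.162e+08; subtracting the fixed part leaves 2.289e+08 for the woodworking router, i.e. 83.60 dB.
So the woodworking router must be reduced from 90 to 83.60 dB: IL = 6.40 dB.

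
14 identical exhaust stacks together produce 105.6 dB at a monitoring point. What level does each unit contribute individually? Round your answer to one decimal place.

94.1 dB

For N identical incoherent sources L_total = L₁ + 10·log₁₀ N, so L₁ = 105.6 − 10·log₁₀(14) = 105.6 − 11.461.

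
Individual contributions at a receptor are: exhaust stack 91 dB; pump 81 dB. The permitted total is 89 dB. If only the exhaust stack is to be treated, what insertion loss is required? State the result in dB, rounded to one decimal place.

2.7 dB

Fixed contribution from the other source: Σ 10^(L/10) = 10^(81/10) = 1.259e+08 (81.00 dB).
To meet 89 dB overall, the treated exhaust stack may contribute at most 10^(89/10) − 1.259e+08 = 6.684e+08, i.e. 88.25 dB.
So the exhaust stack must be reduced from 91 to 88.25 dB: IL = 2.75 dB.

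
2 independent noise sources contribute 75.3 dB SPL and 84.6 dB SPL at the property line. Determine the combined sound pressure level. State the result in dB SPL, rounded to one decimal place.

85.1 dB SPL

For uncorrelated sources the intensities add, so convert each level to linear form, sum, and take 10·log₁₀ of the total.
Σ 10^(L/10) = 10^(75.3/10) + 10^(84.6/10) = 3.223e+08.
L_total = 10·log₁₀(3.223e+08) = 85.08 dB SPL.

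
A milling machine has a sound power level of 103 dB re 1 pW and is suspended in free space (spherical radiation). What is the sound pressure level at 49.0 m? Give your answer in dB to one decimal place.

L_p = L_w − 10·log₁₀(4π·r²) with r = 49.0 m.
4π·r² = 3.017e+04 m², 10·log₁₀ of that is 44.796 dB.
L_p = 103 − 44.796 = 58.20 dB.

58.2 dB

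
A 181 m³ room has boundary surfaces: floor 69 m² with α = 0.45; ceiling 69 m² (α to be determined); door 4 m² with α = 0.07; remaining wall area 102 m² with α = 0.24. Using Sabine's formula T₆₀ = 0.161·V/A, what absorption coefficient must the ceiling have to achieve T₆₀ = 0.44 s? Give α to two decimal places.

From T₆₀ = 0.161·V/A, the target T₆₀ = 0.44 s needs A = 0.161·181/0.44 = 66.23 m².
Absorption from the other surfaces = 69·0.45 + 4·0.07 + 102·0.24 = 55.81 m², so the ceiling must supply 10.42 m² over 69 m².
α = 10.42/69 = 0.151.

0.15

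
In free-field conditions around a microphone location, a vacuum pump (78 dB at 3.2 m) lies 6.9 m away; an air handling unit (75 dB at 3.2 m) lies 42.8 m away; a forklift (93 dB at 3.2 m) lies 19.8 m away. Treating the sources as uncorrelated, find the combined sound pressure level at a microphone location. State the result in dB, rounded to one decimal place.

78.2 dB

Apply inverse-square spreading to bring every level to the receiver, then sum 10^(L/10).
vacuum pump: 78 − 20·log₁₀(6.9/3.2) = 78 − 6.67 = 71.33 dB.
air handling unit: 75 − 20·log₁₀(42.8/3.2) = 75 − 22.53 = 52.47 dB.
forklift: 93 − 20·log₁₀(19.8/3.2) = 93 − 15.83 = 77.17 dB.
Σ 10^(L/10) = 6.586e+07 → L_total = 10·log₁₀(6.586e+07) = 78.19 dB.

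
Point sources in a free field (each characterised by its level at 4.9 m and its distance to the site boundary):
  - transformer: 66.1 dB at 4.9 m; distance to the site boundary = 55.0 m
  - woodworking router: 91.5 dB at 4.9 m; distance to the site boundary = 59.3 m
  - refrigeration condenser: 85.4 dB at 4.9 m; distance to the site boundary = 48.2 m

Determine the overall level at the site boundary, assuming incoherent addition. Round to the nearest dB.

71 dB

Apply inverse-square spreading to bring every level to the receiver, then sum 10^(L/10).
transformer: 66.1 − 20·log₁₀(55.0/4.9) = 66.1 − 21.00 = 45.10 dB.
woodworking router: 91.5 − 20·log₁₀(59.3/4.9) = 91.5 − 21.66 = 69.84 dB.
refrigeration condenser: 85.4 − 20·log₁₀(48.2/4.9) = 85.4 − 19.86 = 65.54 dB.
Σ 10^(L/10) = 1.326e+07 → L_total = 10·log₁₀(1.326e+07) = 71.23 dB.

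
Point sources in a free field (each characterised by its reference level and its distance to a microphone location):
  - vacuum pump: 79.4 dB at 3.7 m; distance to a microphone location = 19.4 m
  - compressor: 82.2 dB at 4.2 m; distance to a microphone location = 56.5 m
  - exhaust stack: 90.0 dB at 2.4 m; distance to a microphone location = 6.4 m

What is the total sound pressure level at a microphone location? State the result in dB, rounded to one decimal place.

81.6 dB

Propagate each source to the receiver with L = L_ref − 20·log₁₀(r/r_ref), then add intensities.
vacuum pump: 79.4 − 20·log₁₀(19.4/3.7) = 79.4 − 14.39 = 65.01 dB.
compressor: 82.2 − 20·log₁₀(56.5/4.2) = 82.2 − 22.58 = 59.62 dB.
exhaust stack: 90.0 − 20·log₁₀(6.4/2.4) = 90.0 − 8.52 = 81.48 dB.
Σ 10^(L/10) = 1.447e+08 → L_total = 10·log₁₀(1.447e+08) = 81.60 dB.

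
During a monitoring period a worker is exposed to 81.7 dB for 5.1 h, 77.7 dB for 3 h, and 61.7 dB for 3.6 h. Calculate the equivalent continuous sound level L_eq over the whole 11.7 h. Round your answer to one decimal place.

79.0 dB

L_eq = 10·log₁₀[(1/T)·Σ tᵢ·10^(Lᵢ/10)] with T = 11.7 h.
Σ tᵢ·10^(Lᵢ/10) = 5.1·10^(81.7/10) + 3·10^(77.7/10) + 3.6·10^(61.7/10) = 9.363e+08.
L_eq = 10·log₁₀(9.363e+08/11.7) = 79.03 dB.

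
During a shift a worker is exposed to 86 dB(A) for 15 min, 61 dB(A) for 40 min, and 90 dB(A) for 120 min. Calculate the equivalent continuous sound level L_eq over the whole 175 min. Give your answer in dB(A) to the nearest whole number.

The energy average is taken in the linear domain: L_eq = 10·log₁₀[(Σ tᵢ·10^(Lᵢ/10))/T], T = 175 min.
Σ tᵢ·10^(Lᵢ/10) = 15·10^(86/10) + 40·10^(61/10) + 120·10^(90/10) = 1.260e+11.
L_eq = 10·log₁₀(1.260e+11/175) = 88.57 dB(A).

89 dB(A)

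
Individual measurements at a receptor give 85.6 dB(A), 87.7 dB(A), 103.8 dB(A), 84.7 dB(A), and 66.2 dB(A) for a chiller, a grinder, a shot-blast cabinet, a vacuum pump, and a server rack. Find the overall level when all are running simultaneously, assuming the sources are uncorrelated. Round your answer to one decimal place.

104.0 dB(A)

Incoherent sources combine by intensity addition: L_total = 10·log₁₀(Σ 10^(L_i/10)).
Σ 10^(L/10) = 10^(85.6/10) + 10^(87.7/10) + 10^(103.8/10) + 10^(84.7/10) + 10^(66.2/10) = 2.524e+10.
L_total = 10·log₁₀(2.524e+10) = 104.02 dB(A).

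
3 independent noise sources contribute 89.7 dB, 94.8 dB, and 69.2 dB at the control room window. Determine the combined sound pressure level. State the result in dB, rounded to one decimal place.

Incoherent sources combine by intensity addition: L_total = 10·log₁₀(Σ 10^(L_i/10)).
Σ 10^(L/10) = 10^(89.7/10) + 10^(94.8/10) + 10^(69.2/10) = 3.962e+09.
L_total = 10·log₁₀(3.962e+09) = 95.98 dB.

96.0 dB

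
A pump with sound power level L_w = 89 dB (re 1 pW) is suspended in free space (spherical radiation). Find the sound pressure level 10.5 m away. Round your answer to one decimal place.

Free-field spherical radiation: L_p = L_w − 10·log₁₀(4π·r²), r = 10.5 m.
4π·r² = 1385 m², 10·log₁₀ of that is 31.416 dB.
L_p = 89 − 31.416 = 57.58 dB.

57.6 dB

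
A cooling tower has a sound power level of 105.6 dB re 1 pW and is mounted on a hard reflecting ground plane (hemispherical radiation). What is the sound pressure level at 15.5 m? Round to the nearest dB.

Free-field hemispherical radiation: L_p = L_w − 10·log₁₀(2π·r²), r = 15.5 m.
2π·r² = 1510 m², 10·log₁₀ of that is 31.788 dB.
L_p = 105.6 − 31.788 = 73.81 dB.

74 dB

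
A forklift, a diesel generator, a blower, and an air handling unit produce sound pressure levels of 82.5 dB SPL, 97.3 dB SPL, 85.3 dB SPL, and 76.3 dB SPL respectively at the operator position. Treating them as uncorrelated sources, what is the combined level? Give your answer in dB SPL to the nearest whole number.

98 dB SPL

For uncorrelated sources the intensities add, so convert each level to linear form, sum, and take 10·log₁₀ of the total.
Σ 10^(L/10) = 10^(82.5/10) + 10^(97.3/10) + 10^(85.3/10) + 10^(76.3/10) = 5.930e+09.
L_total = 10·log₁₀(5.930e+09) = 97.73 dB SPL.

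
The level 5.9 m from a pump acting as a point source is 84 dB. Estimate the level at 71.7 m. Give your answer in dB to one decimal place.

62.3 dB

For a point source, L₂ = L₁ − 20·log₁₀(r₂/r₁).
L₂ = 84 − 20·log₁₀(71.7/5.9) = 84 − 21.693 = 62.31 dB.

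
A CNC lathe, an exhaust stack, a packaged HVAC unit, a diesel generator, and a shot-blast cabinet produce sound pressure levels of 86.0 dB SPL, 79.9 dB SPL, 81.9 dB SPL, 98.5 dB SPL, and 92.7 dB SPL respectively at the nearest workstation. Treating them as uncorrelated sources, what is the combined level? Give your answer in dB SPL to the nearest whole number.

Incoherent sources combine by intensity addition: L_total = 10·log₁₀(Σ 10^(L_i/10)).
Σ 10^(L/10) = 10^(86.0/10) + 10^(79.9/10) + 10^(81.9/10) + 10^(98.5/10) + 10^(92.7/10) = 9.592e+09.
L_total = 10·log₁₀(9.592e+09) = 99.82 dB SPL.

100 dB SPL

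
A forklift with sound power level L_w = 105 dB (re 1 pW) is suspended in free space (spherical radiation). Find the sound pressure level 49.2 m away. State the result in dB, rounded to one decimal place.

60.2 dB

The power spreads over a sphere of area 4π·r², so L_p = L_w − 10·log₁₀(4π·r²).
4π·r² = 3.042e+04 m², 10·log₁₀ of that is 44.831 dB.
L_p = 105 − 44.831 = 60.17 dB.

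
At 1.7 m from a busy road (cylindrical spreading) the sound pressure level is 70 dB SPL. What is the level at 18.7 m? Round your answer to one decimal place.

Line-source attenuation: ΔL = 10·log₁₀(r₂/r₁) = 10·log₁₀(18.7/1.7) = 10.414 dB.
L₂ = 70 − 10·log₁₀(18.7/1.7) = 70 − 10.414 = 59.59 dB SPL.

59.6 dB SPL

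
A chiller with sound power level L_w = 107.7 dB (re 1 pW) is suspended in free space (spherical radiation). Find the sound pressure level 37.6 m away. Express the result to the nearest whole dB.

The power spreads over a sphere of area 4π·r², so L_p = L_w − 10·log₁₀(4π·r²).
4π·r² = 1.777e+04 m², 10·log₁₀ of that is 42.496 dB.
L_p = 107.7 − 42.496 = 65.20 dB.

65 dB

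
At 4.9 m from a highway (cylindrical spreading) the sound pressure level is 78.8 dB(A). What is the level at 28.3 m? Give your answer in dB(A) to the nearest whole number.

Cylindrical spreading from a line source gives a 10·log₁₀(r₂/r₁) drop.
L₂ = 78.8 − 10·log₁₀(28.3/4.9) = 78.8 − 7.616 = 71.18 dB(A).

71 dB(A)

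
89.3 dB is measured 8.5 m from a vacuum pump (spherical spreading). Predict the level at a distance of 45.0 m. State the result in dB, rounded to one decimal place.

74.8 dB

For a point source, L₂ = L₁ − 20·log₁₀(r₂/r₁).
L₂ = 89.3 − 20·log₁₀(45.0/8.5) = 89.3 − 14.476 = 74.82 dB.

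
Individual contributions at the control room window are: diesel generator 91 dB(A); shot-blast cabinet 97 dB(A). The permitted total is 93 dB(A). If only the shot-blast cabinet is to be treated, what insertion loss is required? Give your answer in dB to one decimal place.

Everything except the shot-blast cabinet sums to 10^(91/10) = 1.259e+09 in linear terms, 91.00 dB(A).
To meet 93 dB(A) overall, the treated shot-blast cabinet may contribute at most 10^(93/10) − 1.259e+09 = 7.363e+08, i.e. 88.67 dB(A).
So the shot-blast cabinet must be reduced from 97 to 88.67 dB(A): IL = 8.33 dB.

8.3 dB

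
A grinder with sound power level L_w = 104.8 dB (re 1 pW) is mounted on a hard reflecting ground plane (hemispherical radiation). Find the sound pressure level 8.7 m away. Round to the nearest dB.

The power spreads over a hemisphere of area 2π·r², so L_p = L_w − 10·log₁₀(2π·r²).
2π·r² = 475.6 m², 10·log₁₀ of that is 26.772 dB.
L_p = 104.8 − 26.772 = 78.03 dB.

78 dB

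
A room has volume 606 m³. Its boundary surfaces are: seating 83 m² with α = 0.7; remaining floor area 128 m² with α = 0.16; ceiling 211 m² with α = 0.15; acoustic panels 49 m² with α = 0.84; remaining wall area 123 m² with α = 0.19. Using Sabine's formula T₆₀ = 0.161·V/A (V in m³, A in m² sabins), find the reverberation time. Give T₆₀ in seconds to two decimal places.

0.56 s

Summing Sᵢαᵢ: 83·0.7 + 128·0.16 + 211·0.15 + 49·0.84 + 123·0.19 = 174.76 m².
T₆₀ = 0.161 × 606 / 174.76 = 0.558 s.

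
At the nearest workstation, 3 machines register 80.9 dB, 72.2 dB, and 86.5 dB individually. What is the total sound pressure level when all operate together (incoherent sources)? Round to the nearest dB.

88 dB

Incoherent sources combine by intensity addition: L_total = 10·log₁₀(Σ 10^(L_i/10)).
Σ 10^(L/10) = 10^(80.9/10) + 10^(72.2/10) + 10^(86.5/10) = 5.863e+08.
L_total = 10·log₁₀(5.863e+08) = 87.68 dB.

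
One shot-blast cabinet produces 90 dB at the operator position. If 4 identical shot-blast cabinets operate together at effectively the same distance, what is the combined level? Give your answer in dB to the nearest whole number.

96 dB

L_total = L₁ + 10·log₁₀ N for N identical incoherent sources.
L_total = 90 + 10·log₁₀(4) = 90 + 6.021 = 96.02 dB.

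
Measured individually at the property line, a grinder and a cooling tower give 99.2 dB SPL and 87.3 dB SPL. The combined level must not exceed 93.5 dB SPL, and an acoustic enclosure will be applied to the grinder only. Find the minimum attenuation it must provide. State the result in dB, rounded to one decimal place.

6.9 dB

Fixed contribution from the other source: Σ 10^(L/10) = 10^(87.3/10) = 5.370e+08 (87.30 dB SPL).
The limit corresponds to 10^(93.5/10) = 2.239e+09; subtracting the fixed part leaves 1.702e+09 for the grinder, i.e. 92.31 dB SPL.
So the grinder must be reduced from 99.2 to 92.31 dB SPL: IL = 6.89 dB.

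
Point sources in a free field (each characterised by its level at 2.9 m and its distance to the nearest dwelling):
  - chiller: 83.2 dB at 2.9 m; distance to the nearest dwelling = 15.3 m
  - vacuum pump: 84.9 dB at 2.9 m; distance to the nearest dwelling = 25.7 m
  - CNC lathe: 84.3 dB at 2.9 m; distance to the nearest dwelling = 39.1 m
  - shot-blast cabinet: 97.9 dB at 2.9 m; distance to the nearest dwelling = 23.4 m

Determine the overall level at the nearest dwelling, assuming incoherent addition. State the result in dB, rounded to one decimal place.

Apply inverse-square spreading to bring every level to the receiver, then sum 10^(L/10).
chiller: 83.2 − 20·log₁₀(15.3/2.9) = 83.2 − 14.45 = 68.75 dB.
vacuum pump: 84.9 − 20·log₁₀(25.7/2.9) = 84.9 − 18.95 = 65.95 dB.
CNC lathe: 84.3 − 20·log₁₀(39.1/2.9) = 84.3 − 22.60 = 61.70 dB.
shot-blast cabinet: 97.9 − 20·log₁₀(23.4/2.9) = 97.9 − 18.14 = 79.76 dB.
Σ 10^(L/10) = 1.076e+08 → L_total = 10·log₁₀(1.076e+08) = 80.32 dB.

80.3 dB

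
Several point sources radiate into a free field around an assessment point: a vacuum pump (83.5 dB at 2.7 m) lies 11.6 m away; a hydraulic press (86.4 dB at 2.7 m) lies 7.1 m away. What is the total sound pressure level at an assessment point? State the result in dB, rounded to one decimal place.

Propagate each source to the receiver with L = L_ref − 20·log₁₀(r/r_ref), then add intensities.
vacuum pump: 83.5 − 20·log₁₀(11.6/2.7) = 83.5 − 12.66 = 70.84 dB.
hydraulic press: 86.4 − 20·log₁₀(7.1/2.7) = 86.4 − 8.40 = 78.00 dB.
Σ 10^(L/10) = 7.525e+07 → L_total = 10·log₁₀(7.525e+07) = 78.77 dB.

78.8 dB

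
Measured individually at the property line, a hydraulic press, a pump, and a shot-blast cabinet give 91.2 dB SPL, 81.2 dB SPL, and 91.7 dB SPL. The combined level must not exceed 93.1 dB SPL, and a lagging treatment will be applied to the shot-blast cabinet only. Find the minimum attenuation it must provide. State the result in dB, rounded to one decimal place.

4.0 dB

Fixed contribution from the other sources: Σ 10^(L/10) = 10^(91.2/10) + 10^(81.2/10) = 1.450e+09 (91.61 dB SPL).
The limit corresponds to 10^(93.1/10) = 2.042e+09; subtracting the fixed part leaves 5.917e+08 for the shot-blast cabinet, i.e. 87.72 dB SPL.
Required insertion loss = 91.7 − 87.72 = 3.98 dB.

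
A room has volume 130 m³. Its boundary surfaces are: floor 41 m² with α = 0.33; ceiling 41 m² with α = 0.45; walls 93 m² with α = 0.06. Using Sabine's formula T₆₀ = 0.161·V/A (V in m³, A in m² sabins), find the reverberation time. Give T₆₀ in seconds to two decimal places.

A = Σ Sᵢαᵢ = 41·0.33 + 41·0.45 + 93·0.06 = 37.56 m².
T₆₀ = 0.161·V/A = 0.161·130/37.56 = 0.557 s.

0.56 s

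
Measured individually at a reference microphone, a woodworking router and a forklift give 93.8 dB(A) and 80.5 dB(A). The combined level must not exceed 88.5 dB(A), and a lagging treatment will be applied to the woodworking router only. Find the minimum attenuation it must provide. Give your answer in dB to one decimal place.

Everything except the woodworking router sums to 10^(80.5/10) = 1.122e+08 in linear terms, 80.50 dB(A).
The limit corresponds to 10^(88.5/10) = 7.079e+08; subtracting the fixed part leaves 5.957e+08 for the woodworking router, i.e. 87.75 dB(A).
Required insertion loss = 93.8 − 87.75 = 6.05 dB.

6.0 dB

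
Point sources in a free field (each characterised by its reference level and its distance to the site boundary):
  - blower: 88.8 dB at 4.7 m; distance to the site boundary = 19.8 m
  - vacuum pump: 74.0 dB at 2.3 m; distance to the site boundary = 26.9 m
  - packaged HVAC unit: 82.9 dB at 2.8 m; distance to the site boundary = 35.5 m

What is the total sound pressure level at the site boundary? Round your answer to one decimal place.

76.4 dB

First find each source's level at the receiver (point-source: −20·log₁₀(r/r_ref)), then combine on an intensity basis.
blower: 88.8 − 20·log₁₀(19.8/4.7) = 88.8 − 12.49 = 76.31 dB.
vacuum pump: 74.0 − 20·log₁₀(26.9/2.3) = 74.0 − 21.36 = 52.64 dB.
packaged HVAC unit: 82.9 − 20·log₁₀(35.5/2.8) = 82.9 − 22.06 = 60.84 dB.
Σ 10^(L/10) = 4.414e+07 → L_total = 10·log₁₀(4.414e+07) = 76.45 dB.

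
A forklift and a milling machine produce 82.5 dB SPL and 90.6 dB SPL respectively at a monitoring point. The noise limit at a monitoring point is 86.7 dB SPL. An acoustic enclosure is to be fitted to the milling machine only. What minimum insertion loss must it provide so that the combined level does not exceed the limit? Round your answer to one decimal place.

Fixed contribution from the other source: Σ 10^(L/10) = 10^(82.5/10) = 1.778e+08 (82.50 dB SPL).
To meet 86.7 dB SPL overall, the treated milling machine may contribute at most 10^(86.7/10) − 1.778e+08 = 2.899e+08, i.e. 84.62 dB SPL.
Required insertion loss = 90.6 − 84.62 = 5.98 dB.

6.0 dB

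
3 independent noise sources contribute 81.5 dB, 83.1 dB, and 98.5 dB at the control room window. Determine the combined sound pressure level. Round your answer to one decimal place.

Incoherent sources combine by intensity addition: L_total = 10·log₁₀(Σ 10^(L_i/10)).
Σ 10^(L/10) = 10^(81.5/10) + 10^(83.1/10) + 10^(98.5/10) = 7.425e+09.
L_total = 10·log₁₀(7.425e+09) = 98.71 dB.

98.7 dB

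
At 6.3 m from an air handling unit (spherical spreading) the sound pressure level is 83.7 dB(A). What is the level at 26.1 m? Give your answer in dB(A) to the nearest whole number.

For a point source, L₂ = L₁ − 20·log₁₀(r₂/r₁).
L₂ = 83.7 − 20·log₁₀(26.1/6.3) = 83.7 − 12.346 = 71.35 dB(A).

71 dB(A)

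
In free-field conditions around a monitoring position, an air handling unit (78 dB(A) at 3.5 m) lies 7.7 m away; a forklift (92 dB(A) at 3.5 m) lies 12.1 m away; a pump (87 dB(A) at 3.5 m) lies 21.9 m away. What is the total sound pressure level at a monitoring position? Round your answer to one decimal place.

Propagate each source to the receiver with L = L_ref − 20·log₁₀(r/r_ref), then add intensities.
air handling unit: 78 − 20·log₁₀(7.7/3.5) = 78 − 6.85 = 71.15 dB(A).
forklift: 92 − 20·log₁₀(12.1/3.5) = 92 − 10.77 = 81.23 dB(A).
pump: 87 − 20·log₁₀(21.9/3.5) = 87 − 15.93 = 71.07 dB(A).
Σ 10^(L/10) = 1.584e+08 → L_total = 10·log₁₀(1.584e+08) = 82.00 dB(A).

82.0 dB(A)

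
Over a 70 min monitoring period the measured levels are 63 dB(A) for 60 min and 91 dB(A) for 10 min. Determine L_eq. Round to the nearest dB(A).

The energy average is taken in the linear domain: L_eq = 10·log₁₀[(Σ tᵢ·10^(Lᵢ/10))/T], T = 70 min.
Σ tᵢ·10^(Lᵢ/10) = 60·10^(63/10) + 10·10^(91/10) = 1.271e+10.
L_eq = 10·log₁₀(1.271e+10/70) = 82.59 dB(A).

83 dB(A)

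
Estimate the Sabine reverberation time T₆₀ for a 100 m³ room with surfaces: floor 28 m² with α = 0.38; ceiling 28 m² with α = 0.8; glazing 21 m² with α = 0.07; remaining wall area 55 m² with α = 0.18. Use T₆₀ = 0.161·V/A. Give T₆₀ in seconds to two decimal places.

A = Σ Sᵢαᵢ = 28·0.38 + 28·0.8 + 21·0.07 + 55·0.18 = 44.41 m².
T₆₀ = 0.161·V/A = 0.161·100/44.41 = 0.363 s.

0.36 s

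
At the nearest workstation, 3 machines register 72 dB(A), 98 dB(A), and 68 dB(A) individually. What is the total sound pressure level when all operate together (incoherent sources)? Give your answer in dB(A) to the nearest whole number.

Incoherent sources combine by intensity addition: L_total = 10·log₁₀(Σ 10^(L_i/10)).
Σ 10^(L/10) = 10^(72/10) + 10^(98/10) + 10^(68/10) = 6.332e+09.
L_total = 10·log₁₀(6.332e+09) = 98.02 dB(A).

98 dB(A)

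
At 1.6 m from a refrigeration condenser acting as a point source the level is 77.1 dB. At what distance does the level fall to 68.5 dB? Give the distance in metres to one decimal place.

4.3 m

The 8.6 dB drop corresponds to a distance ratio of 10^(8.6/20) for a point source.
r₂ = 1.6·10^((77.1−68.5)/20) = 1.6·10^(8.6/20) = 4.31 m.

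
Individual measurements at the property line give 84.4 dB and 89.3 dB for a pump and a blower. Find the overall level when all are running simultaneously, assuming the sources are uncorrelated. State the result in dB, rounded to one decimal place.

For uncorrelated sources the intensities add, so convert each level to linear form, sum, and take 10·log₁₀ of the total.
Σ 10^(L/10) = 10^(84.4/10) + 10^(89.3/10) = 1.127e+09.
L_total = 10·log₁₀(1.127e+09) = 90.52 dB.

90.5 dB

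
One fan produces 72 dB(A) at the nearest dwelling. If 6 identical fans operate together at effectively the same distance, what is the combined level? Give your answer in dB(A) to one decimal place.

79.8 dB(A)

N identical incoherent sources raise the level by 10·log₁₀ N.
L_total = 72 + 10·log₁₀(6) = 72 + 7.782 = 79.78 dB(A).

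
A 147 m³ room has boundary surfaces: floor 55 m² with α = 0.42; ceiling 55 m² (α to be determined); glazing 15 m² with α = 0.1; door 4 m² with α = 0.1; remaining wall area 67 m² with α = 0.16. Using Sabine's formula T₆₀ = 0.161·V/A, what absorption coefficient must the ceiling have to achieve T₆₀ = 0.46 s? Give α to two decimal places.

A = 0.161·V/T₆₀ = 0.161·147/0.46 = 51.45 m² sabins.
Absorption from the other surfaces = 55·0.42 + 15·0.1 + 4·0.1 + 67·0.16 = 35.72 m², so the ceiling must supply 15.73 m² over 55 m².
α = 15.73/55 = 0.286.

0.29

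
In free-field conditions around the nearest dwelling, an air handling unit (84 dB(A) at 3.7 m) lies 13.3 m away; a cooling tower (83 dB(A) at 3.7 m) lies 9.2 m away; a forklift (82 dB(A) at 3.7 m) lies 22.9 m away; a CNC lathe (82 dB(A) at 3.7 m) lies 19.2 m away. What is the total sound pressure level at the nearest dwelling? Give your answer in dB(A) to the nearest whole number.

78 dB(A)

Apply inverse-square spreading to bring every level to the receiver, then sum 10^(L/10).
air handling unit: 84 − 20·log₁₀(13.3/3.7) = 84 − 11.11 = 72.89 dB(A).
cooling tower: 83 − 20·log₁₀(9.2/3.7) = 83 − 7.91 = 75.09 dB(A).
forklift: 82 − 20·log₁₀(22.9/3.7) = 82 − 15.83 = 66.17 dB(A).
CNC lathe: 82 − 20·log₁₀(19.2/3.7) = 82 − 14.30 = 67.70 dB(A).
Σ 10^(L/10) = 6.174e+07 → L_total = 10·log₁₀(6.174e+07) = 77.91 dB(A).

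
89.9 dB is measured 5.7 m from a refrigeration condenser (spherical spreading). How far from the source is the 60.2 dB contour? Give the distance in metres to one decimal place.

174.1 m

Point-source spreading drops the level by 20·log₁₀(r₂/r₁); inverting, r₂/r₁ = 10^(ΔL/20).
r₂ = 5.7·10^((89.9−60.2)/20) = 5.7·10^(29.7/20) = 174.13 m.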